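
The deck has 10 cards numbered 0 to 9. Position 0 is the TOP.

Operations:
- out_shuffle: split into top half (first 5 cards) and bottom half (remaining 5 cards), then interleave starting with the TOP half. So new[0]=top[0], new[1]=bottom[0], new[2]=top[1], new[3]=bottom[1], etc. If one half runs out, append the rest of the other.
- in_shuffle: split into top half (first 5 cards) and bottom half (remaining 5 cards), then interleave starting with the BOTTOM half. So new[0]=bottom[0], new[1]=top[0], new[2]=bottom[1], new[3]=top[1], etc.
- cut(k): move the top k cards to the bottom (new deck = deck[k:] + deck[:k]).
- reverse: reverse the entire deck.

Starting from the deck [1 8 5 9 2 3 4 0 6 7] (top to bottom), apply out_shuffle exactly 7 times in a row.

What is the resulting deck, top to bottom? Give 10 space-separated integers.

After op 1 (out_shuffle): [1 3 8 4 5 0 9 6 2 7]
After op 2 (out_shuffle): [1 0 3 9 8 6 4 2 5 7]
After op 3 (out_shuffle): [1 6 0 4 3 2 9 5 8 7]
After op 4 (out_shuffle): [1 2 6 9 0 5 4 8 3 7]
After op 5 (out_shuffle): [1 5 2 4 6 8 9 3 0 7]
After op 6 (out_shuffle): [1 8 5 9 2 3 4 0 6 7]
After op 7 (out_shuffle): [1 3 8 4 5 0 9 6 2 7]

Answer: 1 3 8 4 5 0 9 6 2 7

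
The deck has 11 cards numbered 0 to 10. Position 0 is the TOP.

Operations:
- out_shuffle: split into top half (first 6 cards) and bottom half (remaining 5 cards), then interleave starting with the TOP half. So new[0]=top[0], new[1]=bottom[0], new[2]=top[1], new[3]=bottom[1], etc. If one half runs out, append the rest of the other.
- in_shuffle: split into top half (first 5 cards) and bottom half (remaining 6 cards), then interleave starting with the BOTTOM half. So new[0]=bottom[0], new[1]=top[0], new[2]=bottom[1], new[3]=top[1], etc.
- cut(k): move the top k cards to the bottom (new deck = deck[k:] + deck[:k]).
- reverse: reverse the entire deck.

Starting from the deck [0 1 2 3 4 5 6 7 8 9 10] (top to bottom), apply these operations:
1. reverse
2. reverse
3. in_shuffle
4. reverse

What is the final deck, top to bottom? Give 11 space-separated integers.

After op 1 (reverse): [10 9 8 7 6 5 4 3 2 1 0]
After op 2 (reverse): [0 1 2 3 4 5 6 7 8 9 10]
After op 3 (in_shuffle): [5 0 6 1 7 2 8 3 9 4 10]
After op 4 (reverse): [10 4 9 3 8 2 7 1 6 0 5]

Answer: 10 4 9 3 8 2 7 1 6 0 5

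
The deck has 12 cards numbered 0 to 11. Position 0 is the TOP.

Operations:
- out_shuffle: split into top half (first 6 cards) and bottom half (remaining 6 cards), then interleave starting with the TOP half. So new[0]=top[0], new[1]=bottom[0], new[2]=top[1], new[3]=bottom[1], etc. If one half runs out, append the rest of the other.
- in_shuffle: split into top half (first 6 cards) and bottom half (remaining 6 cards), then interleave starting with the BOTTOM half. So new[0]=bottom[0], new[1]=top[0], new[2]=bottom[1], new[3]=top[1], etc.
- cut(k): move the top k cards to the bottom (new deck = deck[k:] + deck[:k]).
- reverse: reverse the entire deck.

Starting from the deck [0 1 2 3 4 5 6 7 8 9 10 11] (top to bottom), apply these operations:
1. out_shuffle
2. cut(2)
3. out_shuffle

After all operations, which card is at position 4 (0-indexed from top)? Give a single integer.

Answer: 2

Derivation:
After op 1 (out_shuffle): [0 6 1 7 2 8 3 9 4 10 5 11]
After op 2 (cut(2)): [1 7 2 8 3 9 4 10 5 11 0 6]
After op 3 (out_shuffle): [1 4 7 10 2 5 8 11 3 0 9 6]
Position 4: card 2.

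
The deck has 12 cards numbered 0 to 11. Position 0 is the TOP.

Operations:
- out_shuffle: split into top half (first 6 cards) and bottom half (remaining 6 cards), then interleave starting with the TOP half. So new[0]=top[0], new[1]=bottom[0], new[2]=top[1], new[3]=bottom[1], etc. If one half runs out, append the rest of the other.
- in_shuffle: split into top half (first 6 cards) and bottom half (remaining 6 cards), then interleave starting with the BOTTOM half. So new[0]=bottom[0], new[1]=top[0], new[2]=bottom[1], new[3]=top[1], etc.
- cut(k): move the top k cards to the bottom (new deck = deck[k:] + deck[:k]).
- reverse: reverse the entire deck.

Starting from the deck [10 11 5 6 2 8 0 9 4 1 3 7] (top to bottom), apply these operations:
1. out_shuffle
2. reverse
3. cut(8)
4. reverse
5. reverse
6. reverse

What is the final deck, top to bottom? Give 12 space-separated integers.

Answer: 5 4 6 1 2 3 8 7 10 0 11 9

Derivation:
After op 1 (out_shuffle): [10 0 11 9 5 4 6 1 2 3 8 7]
After op 2 (reverse): [7 8 3 2 1 6 4 5 9 11 0 10]
After op 3 (cut(8)): [9 11 0 10 7 8 3 2 1 6 4 5]
After op 4 (reverse): [5 4 6 1 2 3 8 7 10 0 11 9]
After op 5 (reverse): [9 11 0 10 7 8 3 2 1 6 4 5]
After op 6 (reverse): [5 4 6 1 2 3 8 7 10 0 11 9]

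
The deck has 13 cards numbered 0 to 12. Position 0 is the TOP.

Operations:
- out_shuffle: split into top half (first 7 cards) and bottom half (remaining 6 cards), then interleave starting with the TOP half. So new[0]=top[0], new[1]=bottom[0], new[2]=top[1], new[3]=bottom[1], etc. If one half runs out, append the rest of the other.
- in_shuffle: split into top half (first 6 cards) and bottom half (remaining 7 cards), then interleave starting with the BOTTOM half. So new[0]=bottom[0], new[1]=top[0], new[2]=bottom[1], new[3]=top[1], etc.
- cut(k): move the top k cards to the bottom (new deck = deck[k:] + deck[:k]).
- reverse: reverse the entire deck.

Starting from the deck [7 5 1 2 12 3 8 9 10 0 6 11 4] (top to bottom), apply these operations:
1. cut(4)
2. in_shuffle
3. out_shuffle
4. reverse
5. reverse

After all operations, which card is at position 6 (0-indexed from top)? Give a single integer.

Answer: 3

Derivation:
After op 1 (cut(4)): [12 3 8 9 10 0 6 11 4 7 5 1 2]
After op 2 (in_shuffle): [6 12 11 3 4 8 7 9 5 10 1 0 2]
After op 3 (out_shuffle): [6 9 12 5 11 10 3 1 4 0 8 2 7]
After op 4 (reverse): [7 2 8 0 4 1 3 10 11 5 12 9 6]
After op 5 (reverse): [6 9 12 5 11 10 3 1 4 0 8 2 7]
Position 6: card 3.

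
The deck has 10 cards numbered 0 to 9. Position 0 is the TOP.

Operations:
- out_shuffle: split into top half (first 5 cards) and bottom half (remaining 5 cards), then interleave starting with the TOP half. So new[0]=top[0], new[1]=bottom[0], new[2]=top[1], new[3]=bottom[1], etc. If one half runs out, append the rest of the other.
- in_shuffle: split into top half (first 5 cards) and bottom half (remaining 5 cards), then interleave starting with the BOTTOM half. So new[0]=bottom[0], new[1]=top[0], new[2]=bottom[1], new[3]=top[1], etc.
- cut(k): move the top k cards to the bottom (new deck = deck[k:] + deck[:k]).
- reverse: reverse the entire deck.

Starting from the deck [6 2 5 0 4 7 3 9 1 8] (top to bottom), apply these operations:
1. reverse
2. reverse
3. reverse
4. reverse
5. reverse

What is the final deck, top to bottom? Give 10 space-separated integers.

Answer: 8 1 9 3 7 4 0 5 2 6

Derivation:
After op 1 (reverse): [8 1 9 3 7 4 0 5 2 6]
After op 2 (reverse): [6 2 5 0 4 7 3 9 1 8]
After op 3 (reverse): [8 1 9 3 7 4 0 5 2 6]
After op 4 (reverse): [6 2 5 0 4 7 3 9 1 8]
After op 5 (reverse): [8 1 9 3 7 4 0 5 2 6]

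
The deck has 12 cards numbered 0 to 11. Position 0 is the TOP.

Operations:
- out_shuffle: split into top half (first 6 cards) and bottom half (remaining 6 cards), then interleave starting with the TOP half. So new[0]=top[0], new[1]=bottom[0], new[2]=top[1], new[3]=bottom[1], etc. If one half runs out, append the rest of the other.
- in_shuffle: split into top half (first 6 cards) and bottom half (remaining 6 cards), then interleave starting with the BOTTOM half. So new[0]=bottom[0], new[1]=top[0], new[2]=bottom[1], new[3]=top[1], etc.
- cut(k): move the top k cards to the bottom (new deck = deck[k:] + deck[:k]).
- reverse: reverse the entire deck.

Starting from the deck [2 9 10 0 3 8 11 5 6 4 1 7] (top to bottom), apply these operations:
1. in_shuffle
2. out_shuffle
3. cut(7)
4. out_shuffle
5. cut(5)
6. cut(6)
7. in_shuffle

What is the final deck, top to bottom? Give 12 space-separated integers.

After op 1 (in_shuffle): [11 2 5 9 6 10 4 0 1 3 7 8]
After op 2 (out_shuffle): [11 4 2 0 5 1 9 3 6 7 10 8]
After op 3 (cut(7)): [3 6 7 10 8 11 4 2 0 5 1 9]
After op 4 (out_shuffle): [3 4 6 2 7 0 10 5 8 1 11 9]
After op 5 (cut(5)): [0 10 5 8 1 11 9 3 4 6 2 7]
After op 6 (cut(6)): [9 3 4 6 2 7 0 10 5 8 1 11]
After op 7 (in_shuffle): [0 9 10 3 5 4 8 6 1 2 11 7]

Answer: 0 9 10 3 5 4 8 6 1 2 11 7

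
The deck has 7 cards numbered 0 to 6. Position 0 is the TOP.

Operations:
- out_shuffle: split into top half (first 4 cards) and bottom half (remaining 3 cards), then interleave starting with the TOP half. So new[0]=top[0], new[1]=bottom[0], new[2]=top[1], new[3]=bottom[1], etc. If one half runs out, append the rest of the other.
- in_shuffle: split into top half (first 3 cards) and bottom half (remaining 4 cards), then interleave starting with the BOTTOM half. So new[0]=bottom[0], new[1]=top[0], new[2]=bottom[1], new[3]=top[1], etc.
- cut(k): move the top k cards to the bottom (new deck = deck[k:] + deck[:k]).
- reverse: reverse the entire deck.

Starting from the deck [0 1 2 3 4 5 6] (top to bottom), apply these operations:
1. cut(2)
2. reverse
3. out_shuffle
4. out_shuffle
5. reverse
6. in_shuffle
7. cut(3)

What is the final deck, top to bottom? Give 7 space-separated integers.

After op 1 (cut(2)): [2 3 4 5 6 0 1]
After op 2 (reverse): [1 0 6 5 4 3 2]
After op 3 (out_shuffle): [1 4 0 3 6 2 5]
After op 4 (out_shuffle): [1 6 4 2 0 5 3]
After op 5 (reverse): [3 5 0 2 4 6 1]
After op 6 (in_shuffle): [2 3 4 5 6 0 1]
After op 7 (cut(3)): [5 6 0 1 2 3 4]

Answer: 5 6 0 1 2 3 4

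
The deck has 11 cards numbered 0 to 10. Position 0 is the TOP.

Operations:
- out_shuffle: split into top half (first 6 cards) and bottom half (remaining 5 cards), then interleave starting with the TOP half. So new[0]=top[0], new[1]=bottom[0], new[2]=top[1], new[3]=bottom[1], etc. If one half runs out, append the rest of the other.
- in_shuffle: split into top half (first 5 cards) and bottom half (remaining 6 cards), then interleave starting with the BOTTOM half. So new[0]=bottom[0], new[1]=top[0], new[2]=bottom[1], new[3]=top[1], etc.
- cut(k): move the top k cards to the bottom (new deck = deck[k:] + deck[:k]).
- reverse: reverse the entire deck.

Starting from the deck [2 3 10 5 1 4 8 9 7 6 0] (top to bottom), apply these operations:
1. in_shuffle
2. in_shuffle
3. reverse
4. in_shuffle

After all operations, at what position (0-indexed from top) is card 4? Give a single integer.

After op 1 (in_shuffle): [4 2 8 3 9 10 7 5 6 1 0]
After op 2 (in_shuffle): [10 4 7 2 5 8 6 3 1 9 0]
After op 3 (reverse): [0 9 1 3 6 8 5 2 7 4 10]
After op 4 (in_shuffle): [8 0 5 9 2 1 7 3 4 6 10]
Card 4 is at position 8.

Answer: 8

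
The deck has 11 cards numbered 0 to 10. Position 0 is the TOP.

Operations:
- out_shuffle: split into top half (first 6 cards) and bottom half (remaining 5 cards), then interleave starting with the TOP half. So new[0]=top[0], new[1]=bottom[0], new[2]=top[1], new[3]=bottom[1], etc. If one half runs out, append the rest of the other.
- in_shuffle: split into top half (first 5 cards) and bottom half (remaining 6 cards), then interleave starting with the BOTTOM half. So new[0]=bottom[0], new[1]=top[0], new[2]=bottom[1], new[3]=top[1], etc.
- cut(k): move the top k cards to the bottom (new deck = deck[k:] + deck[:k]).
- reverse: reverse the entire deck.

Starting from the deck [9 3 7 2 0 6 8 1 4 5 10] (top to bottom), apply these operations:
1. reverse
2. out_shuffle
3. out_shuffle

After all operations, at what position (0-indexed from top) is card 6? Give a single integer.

Answer: 9

Derivation:
After op 1 (reverse): [10 5 4 1 8 6 0 2 7 3 9]
After op 2 (out_shuffle): [10 0 5 2 4 7 1 3 8 9 6]
After op 3 (out_shuffle): [10 1 0 3 5 8 2 9 4 6 7]
Card 6 is at position 9.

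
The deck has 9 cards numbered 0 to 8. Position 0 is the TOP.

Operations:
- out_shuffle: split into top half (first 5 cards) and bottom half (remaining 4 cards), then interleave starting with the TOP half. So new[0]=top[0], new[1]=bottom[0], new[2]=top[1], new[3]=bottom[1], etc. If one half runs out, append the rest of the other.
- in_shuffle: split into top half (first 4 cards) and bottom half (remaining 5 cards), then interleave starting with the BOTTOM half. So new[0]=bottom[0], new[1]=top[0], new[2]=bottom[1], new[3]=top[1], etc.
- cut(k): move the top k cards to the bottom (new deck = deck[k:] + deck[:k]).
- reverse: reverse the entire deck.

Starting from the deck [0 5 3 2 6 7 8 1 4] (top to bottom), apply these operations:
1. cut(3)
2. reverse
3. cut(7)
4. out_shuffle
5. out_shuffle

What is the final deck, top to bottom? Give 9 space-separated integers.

After op 1 (cut(3)): [2 6 7 8 1 4 0 5 3]
After op 2 (reverse): [3 5 0 4 1 8 7 6 2]
After op 3 (cut(7)): [6 2 3 5 0 4 1 8 7]
After op 4 (out_shuffle): [6 4 2 1 3 8 5 7 0]
After op 5 (out_shuffle): [6 8 4 5 2 7 1 0 3]

Answer: 6 8 4 5 2 7 1 0 3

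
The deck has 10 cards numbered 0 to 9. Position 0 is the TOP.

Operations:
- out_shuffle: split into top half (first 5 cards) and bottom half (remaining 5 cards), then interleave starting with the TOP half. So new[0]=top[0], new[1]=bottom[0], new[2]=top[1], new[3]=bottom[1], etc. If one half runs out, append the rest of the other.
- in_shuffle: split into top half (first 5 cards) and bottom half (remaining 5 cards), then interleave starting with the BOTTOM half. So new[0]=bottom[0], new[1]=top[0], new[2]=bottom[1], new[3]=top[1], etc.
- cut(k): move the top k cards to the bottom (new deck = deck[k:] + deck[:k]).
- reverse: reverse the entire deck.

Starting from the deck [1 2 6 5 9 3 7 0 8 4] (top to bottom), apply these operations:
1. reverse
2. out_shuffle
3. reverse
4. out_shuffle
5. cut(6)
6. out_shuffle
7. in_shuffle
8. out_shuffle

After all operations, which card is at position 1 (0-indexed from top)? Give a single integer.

Answer: 9

Derivation:
After op 1 (reverse): [4 8 0 7 3 9 5 6 2 1]
After op 2 (out_shuffle): [4 9 8 5 0 6 7 2 3 1]
After op 3 (reverse): [1 3 2 7 6 0 5 8 9 4]
After op 4 (out_shuffle): [1 0 3 5 2 8 7 9 6 4]
After op 5 (cut(6)): [7 9 6 4 1 0 3 5 2 8]
After op 6 (out_shuffle): [7 0 9 3 6 5 4 2 1 8]
After op 7 (in_shuffle): [5 7 4 0 2 9 1 3 8 6]
After op 8 (out_shuffle): [5 9 7 1 4 3 0 8 2 6]
Position 1: card 9.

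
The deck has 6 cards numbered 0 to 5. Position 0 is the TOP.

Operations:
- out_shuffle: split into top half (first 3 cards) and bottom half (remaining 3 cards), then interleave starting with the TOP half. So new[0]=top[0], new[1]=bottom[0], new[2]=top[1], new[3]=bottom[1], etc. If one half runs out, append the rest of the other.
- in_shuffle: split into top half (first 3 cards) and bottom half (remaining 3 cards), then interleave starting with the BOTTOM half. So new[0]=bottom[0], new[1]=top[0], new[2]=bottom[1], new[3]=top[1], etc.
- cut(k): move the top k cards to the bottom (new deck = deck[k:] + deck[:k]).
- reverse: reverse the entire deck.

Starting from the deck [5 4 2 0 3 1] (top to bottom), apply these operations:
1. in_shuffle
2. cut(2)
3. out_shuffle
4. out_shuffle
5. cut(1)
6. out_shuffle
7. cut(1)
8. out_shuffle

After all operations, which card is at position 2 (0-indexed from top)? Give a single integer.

Answer: 2

Derivation:
After op 1 (in_shuffle): [0 5 3 4 1 2]
After op 2 (cut(2)): [3 4 1 2 0 5]
After op 3 (out_shuffle): [3 2 4 0 1 5]
After op 4 (out_shuffle): [3 0 2 1 4 5]
After op 5 (cut(1)): [0 2 1 4 5 3]
After op 6 (out_shuffle): [0 4 2 5 1 3]
After op 7 (cut(1)): [4 2 5 1 3 0]
After op 8 (out_shuffle): [4 1 2 3 5 0]
Position 2: card 2.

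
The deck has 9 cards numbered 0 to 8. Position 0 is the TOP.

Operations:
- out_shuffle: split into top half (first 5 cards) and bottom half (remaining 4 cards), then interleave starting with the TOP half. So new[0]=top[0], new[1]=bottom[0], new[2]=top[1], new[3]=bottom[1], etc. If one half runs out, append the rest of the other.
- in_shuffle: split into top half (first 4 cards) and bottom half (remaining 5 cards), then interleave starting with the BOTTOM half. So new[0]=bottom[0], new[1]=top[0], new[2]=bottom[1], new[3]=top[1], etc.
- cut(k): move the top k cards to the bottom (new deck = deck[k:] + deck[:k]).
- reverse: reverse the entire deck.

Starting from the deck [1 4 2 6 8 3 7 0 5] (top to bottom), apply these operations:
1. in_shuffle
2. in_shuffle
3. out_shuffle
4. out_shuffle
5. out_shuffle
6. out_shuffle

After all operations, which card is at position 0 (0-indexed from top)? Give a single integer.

After op 1 (in_shuffle): [8 1 3 4 7 2 0 6 5]
After op 2 (in_shuffle): [7 8 2 1 0 3 6 4 5]
After op 3 (out_shuffle): [7 3 8 6 2 4 1 5 0]
After op 4 (out_shuffle): [7 4 3 1 8 5 6 0 2]
After op 5 (out_shuffle): [7 5 4 6 3 0 1 2 8]
After op 6 (out_shuffle): [7 0 5 1 4 2 6 8 3]
Position 0: card 7.

Answer: 7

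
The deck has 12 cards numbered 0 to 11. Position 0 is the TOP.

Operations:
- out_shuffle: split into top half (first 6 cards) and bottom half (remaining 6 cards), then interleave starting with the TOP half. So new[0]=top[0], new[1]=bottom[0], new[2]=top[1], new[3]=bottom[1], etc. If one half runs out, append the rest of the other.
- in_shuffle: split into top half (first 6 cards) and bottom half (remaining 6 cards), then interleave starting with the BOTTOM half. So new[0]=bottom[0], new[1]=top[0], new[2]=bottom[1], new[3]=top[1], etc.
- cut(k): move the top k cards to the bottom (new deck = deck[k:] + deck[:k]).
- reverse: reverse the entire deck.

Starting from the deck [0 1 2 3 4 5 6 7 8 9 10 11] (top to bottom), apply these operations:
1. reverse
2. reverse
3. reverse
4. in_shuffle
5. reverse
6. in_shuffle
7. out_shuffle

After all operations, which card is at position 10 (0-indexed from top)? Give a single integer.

After op 1 (reverse): [11 10 9 8 7 6 5 4 3 2 1 0]
After op 2 (reverse): [0 1 2 3 4 5 6 7 8 9 10 11]
After op 3 (reverse): [11 10 9 8 7 6 5 4 3 2 1 0]
After op 4 (in_shuffle): [5 11 4 10 3 9 2 8 1 7 0 6]
After op 5 (reverse): [6 0 7 1 8 2 9 3 10 4 11 5]
After op 6 (in_shuffle): [9 6 3 0 10 7 4 1 11 8 5 2]
After op 7 (out_shuffle): [9 4 6 1 3 11 0 8 10 5 7 2]
Position 10: card 7.

Answer: 7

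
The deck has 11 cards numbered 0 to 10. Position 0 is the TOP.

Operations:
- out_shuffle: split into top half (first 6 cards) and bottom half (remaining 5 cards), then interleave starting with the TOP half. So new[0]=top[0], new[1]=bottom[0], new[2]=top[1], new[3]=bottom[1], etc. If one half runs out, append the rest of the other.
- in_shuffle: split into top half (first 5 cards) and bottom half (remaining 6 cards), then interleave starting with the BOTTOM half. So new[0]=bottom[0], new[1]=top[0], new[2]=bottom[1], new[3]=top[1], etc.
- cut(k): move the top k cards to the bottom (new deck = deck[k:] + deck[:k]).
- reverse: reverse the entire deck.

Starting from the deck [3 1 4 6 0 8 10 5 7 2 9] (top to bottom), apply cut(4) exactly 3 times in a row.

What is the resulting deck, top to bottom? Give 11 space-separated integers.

After op 1 (cut(4)): [0 8 10 5 7 2 9 3 1 4 6]
After op 2 (cut(4)): [7 2 9 3 1 4 6 0 8 10 5]
After op 3 (cut(4)): [1 4 6 0 8 10 5 7 2 9 3]

Answer: 1 4 6 0 8 10 5 7 2 9 3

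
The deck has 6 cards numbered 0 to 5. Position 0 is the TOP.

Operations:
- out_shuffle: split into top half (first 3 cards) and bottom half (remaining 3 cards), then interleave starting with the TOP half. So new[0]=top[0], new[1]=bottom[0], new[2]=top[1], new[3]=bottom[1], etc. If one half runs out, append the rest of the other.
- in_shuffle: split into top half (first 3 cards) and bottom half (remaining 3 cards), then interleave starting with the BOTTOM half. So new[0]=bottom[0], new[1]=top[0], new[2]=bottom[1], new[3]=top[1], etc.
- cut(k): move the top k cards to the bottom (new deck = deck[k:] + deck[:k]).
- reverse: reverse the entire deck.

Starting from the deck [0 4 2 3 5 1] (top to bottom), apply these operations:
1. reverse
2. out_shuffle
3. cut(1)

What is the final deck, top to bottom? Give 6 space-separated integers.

Answer: 2 5 4 3 0 1

Derivation:
After op 1 (reverse): [1 5 3 2 4 0]
After op 2 (out_shuffle): [1 2 5 4 3 0]
After op 3 (cut(1)): [2 5 4 3 0 1]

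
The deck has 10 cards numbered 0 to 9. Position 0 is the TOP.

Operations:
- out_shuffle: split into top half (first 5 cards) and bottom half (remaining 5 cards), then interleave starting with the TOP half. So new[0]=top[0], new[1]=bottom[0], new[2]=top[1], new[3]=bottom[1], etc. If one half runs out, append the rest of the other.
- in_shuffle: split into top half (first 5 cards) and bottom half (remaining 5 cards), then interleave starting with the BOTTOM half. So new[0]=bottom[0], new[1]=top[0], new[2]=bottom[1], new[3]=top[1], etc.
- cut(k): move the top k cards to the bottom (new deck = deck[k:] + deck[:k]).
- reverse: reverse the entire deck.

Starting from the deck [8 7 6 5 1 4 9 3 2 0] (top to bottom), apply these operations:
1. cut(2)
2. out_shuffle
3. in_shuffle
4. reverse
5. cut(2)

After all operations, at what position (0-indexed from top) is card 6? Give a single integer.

After op 1 (cut(2)): [6 5 1 4 9 3 2 0 8 7]
After op 2 (out_shuffle): [6 3 5 2 1 0 4 8 9 7]
After op 3 (in_shuffle): [0 6 4 3 8 5 9 2 7 1]
After op 4 (reverse): [1 7 2 9 5 8 3 4 6 0]
After op 5 (cut(2)): [2 9 5 8 3 4 6 0 1 7]
Card 6 is at position 6.

Answer: 6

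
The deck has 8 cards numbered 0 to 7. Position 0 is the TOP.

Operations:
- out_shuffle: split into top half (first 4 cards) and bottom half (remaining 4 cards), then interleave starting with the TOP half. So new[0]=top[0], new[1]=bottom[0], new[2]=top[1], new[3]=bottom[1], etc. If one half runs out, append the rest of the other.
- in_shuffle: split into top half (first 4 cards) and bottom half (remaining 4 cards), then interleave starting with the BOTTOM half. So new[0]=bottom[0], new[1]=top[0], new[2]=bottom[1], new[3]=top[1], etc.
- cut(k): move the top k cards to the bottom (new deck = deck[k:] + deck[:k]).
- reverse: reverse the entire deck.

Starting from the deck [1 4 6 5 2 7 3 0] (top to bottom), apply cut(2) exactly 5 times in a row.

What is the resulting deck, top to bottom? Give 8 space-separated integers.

After op 1 (cut(2)): [6 5 2 7 3 0 1 4]
After op 2 (cut(2)): [2 7 3 0 1 4 6 5]
After op 3 (cut(2)): [3 0 1 4 6 5 2 7]
After op 4 (cut(2)): [1 4 6 5 2 7 3 0]
After op 5 (cut(2)): [6 5 2 7 3 0 1 4]

Answer: 6 5 2 7 3 0 1 4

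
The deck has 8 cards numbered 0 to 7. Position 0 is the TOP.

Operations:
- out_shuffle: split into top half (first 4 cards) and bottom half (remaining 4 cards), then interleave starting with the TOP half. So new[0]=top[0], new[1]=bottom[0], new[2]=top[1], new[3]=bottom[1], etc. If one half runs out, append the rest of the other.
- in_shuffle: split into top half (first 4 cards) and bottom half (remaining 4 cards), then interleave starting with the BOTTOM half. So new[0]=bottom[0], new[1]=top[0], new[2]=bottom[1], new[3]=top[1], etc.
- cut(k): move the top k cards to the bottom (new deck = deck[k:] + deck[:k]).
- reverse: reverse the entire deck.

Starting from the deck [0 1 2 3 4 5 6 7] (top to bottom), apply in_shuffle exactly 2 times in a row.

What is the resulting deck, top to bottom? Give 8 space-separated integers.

After op 1 (in_shuffle): [4 0 5 1 6 2 7 3]
After op 2 (in_shuffle): [6 4 2 0 7 5 3 1]

Answer: 6 4 2 0 7 5 3 1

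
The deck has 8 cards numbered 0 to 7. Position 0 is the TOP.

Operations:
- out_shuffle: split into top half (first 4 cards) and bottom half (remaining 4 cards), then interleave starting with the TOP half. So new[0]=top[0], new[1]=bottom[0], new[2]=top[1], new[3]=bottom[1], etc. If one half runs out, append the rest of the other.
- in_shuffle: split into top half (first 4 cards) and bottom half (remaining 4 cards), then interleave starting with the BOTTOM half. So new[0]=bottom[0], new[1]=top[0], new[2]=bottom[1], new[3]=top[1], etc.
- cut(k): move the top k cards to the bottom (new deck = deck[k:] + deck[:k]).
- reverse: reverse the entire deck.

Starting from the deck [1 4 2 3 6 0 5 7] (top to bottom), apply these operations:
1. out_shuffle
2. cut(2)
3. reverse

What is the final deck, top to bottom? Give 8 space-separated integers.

Answer: 6 1 7 3 5 2 0 4

Derivation:
After op 1 (out_shuffle): [1 6 4 0 2 5 3 7]
After op 2 (cut(2)): [4 0 2 5 3 7 1 6]
After op 3 (reverse): [6 1 7 3 5 2 0 4]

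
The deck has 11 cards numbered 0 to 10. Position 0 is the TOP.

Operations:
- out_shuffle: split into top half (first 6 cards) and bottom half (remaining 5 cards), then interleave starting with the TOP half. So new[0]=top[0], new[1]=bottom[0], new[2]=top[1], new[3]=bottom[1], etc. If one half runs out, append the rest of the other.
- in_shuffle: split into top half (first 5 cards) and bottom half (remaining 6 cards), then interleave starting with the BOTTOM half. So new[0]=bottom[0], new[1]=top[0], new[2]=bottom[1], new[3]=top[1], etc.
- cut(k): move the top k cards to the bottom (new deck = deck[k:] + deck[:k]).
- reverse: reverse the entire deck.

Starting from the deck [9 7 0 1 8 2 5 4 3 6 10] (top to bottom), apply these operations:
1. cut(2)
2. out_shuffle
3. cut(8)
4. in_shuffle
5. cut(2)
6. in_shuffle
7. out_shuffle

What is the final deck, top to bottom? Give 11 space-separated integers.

After op 1 (cut(2)): [0 1 8 2 5 4 3 6 10 9 7]
After op 2 (out_shuffle): [0 3 1 6 8 10 2 9 5 7 4]
After op 3 (cut(8)): [5 7 4 0 3 1 6 8 10 2 9]
After op 4 (in_shuffle): [1 5 6 7 8 4 10 0 2 3 9]
After op 5 (cut(2)): [6 7 8 4 10 0 2 3 9 1 5]
After op 6 (in_shuffle): [0 6 2 7 3 8 9 4 1 10 5]
After op 7 (out_shuffle): [0 9 6 4 2 1 7 10 3 5 8]

Answer: 0 9 6 4 2 1 7 10 3 5 8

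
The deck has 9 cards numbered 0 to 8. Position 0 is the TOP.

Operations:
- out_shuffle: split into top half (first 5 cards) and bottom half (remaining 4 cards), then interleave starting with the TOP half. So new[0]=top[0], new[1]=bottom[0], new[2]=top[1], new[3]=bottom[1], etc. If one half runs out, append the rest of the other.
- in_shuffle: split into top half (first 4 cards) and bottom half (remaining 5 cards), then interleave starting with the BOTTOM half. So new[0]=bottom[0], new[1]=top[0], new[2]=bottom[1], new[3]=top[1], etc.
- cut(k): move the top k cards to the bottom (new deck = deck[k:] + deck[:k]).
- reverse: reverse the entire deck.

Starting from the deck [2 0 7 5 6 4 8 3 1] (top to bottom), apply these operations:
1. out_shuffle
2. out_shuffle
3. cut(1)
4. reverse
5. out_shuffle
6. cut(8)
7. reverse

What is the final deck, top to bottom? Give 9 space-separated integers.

Answer: 3 8 4 6 5 7 0 2 1

Derivation:
After op 1 (out_shuffle): [2 4 0 8 7 3 5 1 6]
After op 2 (out_shuffle): [2 3 4 5 0 1 8 6 7]
After op 3 (cut(1)): [3 4 5 0 1 8 6 7 2]
After op 4 (reverse): [2 7 6 8 1 0 5 4 3]
After op 5 (out_shuffle): [2 0 7 5 6 4 8 3 1]
After op 6 (cut(8)): [1 2 0 7 5 6 4 8 3]
After op 7 (reverse): [3 8 4 6 5 7 0 2 1]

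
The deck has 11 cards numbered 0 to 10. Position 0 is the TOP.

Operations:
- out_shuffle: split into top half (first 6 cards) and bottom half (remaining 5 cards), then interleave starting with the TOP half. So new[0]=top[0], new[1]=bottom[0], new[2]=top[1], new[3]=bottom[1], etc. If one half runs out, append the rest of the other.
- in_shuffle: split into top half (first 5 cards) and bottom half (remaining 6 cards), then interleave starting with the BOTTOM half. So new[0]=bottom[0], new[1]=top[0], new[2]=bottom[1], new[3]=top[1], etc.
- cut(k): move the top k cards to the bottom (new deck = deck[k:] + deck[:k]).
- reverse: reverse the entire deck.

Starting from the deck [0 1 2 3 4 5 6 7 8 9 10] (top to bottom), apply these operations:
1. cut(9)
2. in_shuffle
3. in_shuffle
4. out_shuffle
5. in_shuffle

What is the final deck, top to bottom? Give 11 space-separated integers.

Answer: 2 0 9 7 5 3 1 10 8 6 4

Derivation:
After op 1 (cut(9)): [9 10 0 1 2 3 4 5 6 7 8]
After op 2 (in_shuffle): [3 9 4 10 5 0 6 1 7 2 8]
After op 3 (in_shuffle): [0 3 6 9 1 4 7 10 2 5 8]
After op 4 (out_shuffle): [0 7 3 10 6 2 9 5 1 8 4]
After op 5 (in_shuffle): [2 0 9 7 5 3 1 10 8 6 4]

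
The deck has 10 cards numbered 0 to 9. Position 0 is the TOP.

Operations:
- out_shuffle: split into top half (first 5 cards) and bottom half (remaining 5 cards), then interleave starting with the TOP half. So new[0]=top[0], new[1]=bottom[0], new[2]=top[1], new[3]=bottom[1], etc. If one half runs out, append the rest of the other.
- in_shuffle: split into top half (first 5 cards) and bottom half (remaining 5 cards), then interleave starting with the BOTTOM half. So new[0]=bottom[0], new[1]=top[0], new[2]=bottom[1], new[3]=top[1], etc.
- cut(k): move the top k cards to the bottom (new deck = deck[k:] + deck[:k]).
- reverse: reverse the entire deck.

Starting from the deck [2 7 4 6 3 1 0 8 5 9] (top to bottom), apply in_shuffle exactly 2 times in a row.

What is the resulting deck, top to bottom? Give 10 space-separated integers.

After op 1 (in_shuffle): [1 2 0 7 8 4 5 6 9 3]
After op 2 (in_shuffle): [4 1 5 2 6 0 9 7 3 8]

Answer: 4 1 5 2 6 0 9 7 3 8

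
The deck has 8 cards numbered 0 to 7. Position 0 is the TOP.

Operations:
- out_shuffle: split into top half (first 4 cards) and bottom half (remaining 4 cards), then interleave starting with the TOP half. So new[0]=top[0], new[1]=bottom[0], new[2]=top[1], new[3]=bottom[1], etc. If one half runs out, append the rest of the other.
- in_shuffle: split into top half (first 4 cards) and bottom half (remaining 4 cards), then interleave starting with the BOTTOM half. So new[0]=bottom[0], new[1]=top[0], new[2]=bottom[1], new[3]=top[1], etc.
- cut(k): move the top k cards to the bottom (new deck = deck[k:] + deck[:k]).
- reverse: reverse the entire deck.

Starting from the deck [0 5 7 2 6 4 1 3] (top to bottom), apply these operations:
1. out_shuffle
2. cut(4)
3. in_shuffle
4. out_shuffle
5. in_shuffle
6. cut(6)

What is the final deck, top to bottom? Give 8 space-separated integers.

Answer: 3 2 6 0 4 5 1 7

Derivation:
After op 1 (out_shuffle): [0 6 5 4 7 1 2 3]
After op 2 (cut(4)): [7 1 2 3 0 6 5 4]
After op 3 (in_shuffle): [0 7 6 1 5 2 4 3]
After op 4 (out_shuffle): [0 5 7 2 6 4 1 3]
After op 5 (in_shuffle): [6 0 4 5 1 7 3 2]
After op 6 (cut(6)): [3 2 6 0 4 5 1 7]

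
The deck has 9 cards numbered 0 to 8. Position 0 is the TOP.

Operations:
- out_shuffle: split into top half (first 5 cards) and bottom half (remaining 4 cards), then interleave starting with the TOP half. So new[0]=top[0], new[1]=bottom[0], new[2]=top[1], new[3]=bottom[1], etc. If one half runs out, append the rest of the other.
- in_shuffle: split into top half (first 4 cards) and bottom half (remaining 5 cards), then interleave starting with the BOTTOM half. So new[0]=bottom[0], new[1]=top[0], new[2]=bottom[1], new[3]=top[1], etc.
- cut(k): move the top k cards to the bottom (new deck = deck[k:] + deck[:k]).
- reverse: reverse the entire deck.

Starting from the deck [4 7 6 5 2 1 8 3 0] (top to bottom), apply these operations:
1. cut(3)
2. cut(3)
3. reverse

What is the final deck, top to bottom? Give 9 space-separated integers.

Answer: 1 2 5 6 7 4 0 3 8

Derivation:
After op 1 (cut(3)): [5 2 1 8 3 0 4 7 6]
After op 2 (cut(3)): [8 3 0 4 7 6 5 2 1]
After op 3 (reverse): [1 2 5 6 7 4 0 3 8]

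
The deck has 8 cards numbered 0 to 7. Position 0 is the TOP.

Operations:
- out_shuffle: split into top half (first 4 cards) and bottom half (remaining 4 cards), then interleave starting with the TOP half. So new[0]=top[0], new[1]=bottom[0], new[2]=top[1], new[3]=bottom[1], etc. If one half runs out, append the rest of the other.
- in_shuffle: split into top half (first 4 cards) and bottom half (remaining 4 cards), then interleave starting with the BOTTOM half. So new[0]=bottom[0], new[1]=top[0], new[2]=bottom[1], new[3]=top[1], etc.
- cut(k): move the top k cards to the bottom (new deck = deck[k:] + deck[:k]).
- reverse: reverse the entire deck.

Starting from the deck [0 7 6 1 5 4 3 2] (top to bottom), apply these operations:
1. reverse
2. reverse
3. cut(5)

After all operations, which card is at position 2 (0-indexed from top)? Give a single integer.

After op 1 (reverse): [2 3 4 5 1 6 7 0]
After op 2 (reverse): [0 7 6 1 5 4 3 2]
After op 3 (cut(5)): [4 3 2 0 7 6 1 5]
Position 2: card 2.

Answer: 2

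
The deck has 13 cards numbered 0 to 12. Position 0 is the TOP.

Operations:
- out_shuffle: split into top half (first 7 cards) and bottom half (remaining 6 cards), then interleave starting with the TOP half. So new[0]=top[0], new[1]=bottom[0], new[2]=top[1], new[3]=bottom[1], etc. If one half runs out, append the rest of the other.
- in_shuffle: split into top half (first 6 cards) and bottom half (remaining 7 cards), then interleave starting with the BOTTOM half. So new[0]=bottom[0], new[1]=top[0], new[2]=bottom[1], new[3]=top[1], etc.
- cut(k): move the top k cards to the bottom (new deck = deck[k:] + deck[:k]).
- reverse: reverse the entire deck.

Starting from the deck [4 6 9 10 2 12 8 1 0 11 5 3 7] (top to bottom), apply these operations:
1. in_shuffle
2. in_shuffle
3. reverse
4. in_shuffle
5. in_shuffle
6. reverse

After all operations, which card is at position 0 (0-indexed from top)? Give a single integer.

Answer: 11

Derivation:
After op 1 (in_shuffle): [8 4 1 6 0 9 11 10 5 2 3 12 7]
After op 2 (in_shuffle): [11 8 10 4 5 1 2 6 3 0 12 9 7]
After op 3 (reverse): [7 9 12 0 3 6 2 1 5 4 10 8 11]
After op 4 (in_shuffle): [2 7 1 9 5 12 4 0 10 3 8 6 11]
After op 5 (in_shuffle): [4 2 0 7 10 1 3 9 8 5 6 12 11]
After op 6 (reverse): [11 12 6 5 8 9 3 1 10 7 0 2 4]
Position 0: card 11.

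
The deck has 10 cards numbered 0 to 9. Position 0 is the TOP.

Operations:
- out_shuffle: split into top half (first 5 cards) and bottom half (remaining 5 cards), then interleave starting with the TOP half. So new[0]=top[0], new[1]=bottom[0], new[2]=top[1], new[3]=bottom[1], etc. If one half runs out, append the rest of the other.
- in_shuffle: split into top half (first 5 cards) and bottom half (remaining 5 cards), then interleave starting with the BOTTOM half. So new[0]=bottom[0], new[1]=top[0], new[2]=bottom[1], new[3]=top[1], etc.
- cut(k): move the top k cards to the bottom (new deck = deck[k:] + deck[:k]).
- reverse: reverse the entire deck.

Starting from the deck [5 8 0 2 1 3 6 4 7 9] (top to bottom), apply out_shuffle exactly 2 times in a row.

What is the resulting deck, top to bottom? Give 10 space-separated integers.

Answer: 5 4 3 2 8 7 6 1 0 9

Derivation:
After op 1 (out_shuffle): [5 3 8 6 0 4 2 7 1 9]
After op 2 (out_shuffle): [5 4 3 2 8 7 6 1 0 9]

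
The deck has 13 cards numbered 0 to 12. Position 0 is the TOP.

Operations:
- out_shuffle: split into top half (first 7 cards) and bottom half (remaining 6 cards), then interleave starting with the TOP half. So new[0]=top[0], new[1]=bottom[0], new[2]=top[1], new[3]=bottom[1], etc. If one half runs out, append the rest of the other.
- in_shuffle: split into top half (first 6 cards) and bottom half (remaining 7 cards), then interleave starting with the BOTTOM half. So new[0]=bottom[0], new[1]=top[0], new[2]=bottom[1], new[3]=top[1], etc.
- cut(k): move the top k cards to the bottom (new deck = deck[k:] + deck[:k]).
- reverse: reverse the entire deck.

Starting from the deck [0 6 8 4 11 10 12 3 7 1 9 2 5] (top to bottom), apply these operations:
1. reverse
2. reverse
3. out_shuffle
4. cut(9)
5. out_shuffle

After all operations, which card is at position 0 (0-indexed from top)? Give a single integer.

After op 1 (reverse): [5 2 9 1 7 3 12 10 11 4 8 6 0]
After op 2 (reverse): [0 6 8 4 11 10 12 3 7 1 9 2 5]
After op 3 (out_shuffle): [0 3 6 7 8 1 4 9 11 2 10 5 12]
After op 4 (cut(9)): [2 10 5 12 0 3 6 7 8 1 4 9 11]
After op 5 (out_shuffle): [2 7 10 8 5 1 12 4 0 9 3 11 6]
Position 0: card 2.

Answer: 2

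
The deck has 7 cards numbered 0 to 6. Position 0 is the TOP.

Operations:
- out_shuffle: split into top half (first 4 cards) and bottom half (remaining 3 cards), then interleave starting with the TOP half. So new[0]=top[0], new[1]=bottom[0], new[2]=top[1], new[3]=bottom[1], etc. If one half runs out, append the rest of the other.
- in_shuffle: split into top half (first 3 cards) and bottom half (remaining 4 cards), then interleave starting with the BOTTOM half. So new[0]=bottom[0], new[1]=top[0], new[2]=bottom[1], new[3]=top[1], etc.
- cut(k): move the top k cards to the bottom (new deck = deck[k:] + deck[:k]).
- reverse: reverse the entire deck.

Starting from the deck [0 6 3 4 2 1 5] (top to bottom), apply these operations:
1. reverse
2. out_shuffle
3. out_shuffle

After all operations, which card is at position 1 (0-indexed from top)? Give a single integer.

After op 1 (reverse): [5 1 2 4 3 6 0]
After op 2 (out_shuffle): [5 3 1 6 2 0 4]
After op 3 (out_shuffle): [5 2 3 0 1 4 6]
Position 1: card 2.

Answer: 2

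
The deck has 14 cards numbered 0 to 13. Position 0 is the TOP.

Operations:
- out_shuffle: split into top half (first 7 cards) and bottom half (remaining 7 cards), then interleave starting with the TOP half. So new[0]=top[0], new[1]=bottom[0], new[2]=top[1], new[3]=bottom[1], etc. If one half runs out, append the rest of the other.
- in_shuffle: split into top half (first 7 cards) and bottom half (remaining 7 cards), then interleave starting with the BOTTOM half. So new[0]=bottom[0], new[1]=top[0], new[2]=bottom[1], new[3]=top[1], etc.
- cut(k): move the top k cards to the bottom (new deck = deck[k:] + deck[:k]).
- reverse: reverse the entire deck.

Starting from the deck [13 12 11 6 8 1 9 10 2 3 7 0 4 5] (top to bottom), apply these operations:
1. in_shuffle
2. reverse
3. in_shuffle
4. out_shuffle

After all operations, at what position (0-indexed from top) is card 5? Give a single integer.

Answer: 6

Derivation:
After op 1 (in_shuffle): [10 13 2 12 3 11 7 6 0 8 4 1 5 9]
After op 2 (reverse): [9 5 1 4 8 0 6 7 11 3 12 2 13 10]
After op 3 (in_shuffle): [7 9 11 5 3 1 12 4 2 8 13 0 10 6]
After op 4 (out_shuffle): [7 4 9 2 11 8 5 13 3 0 1 10 12 6]
Card 5 is at position 6.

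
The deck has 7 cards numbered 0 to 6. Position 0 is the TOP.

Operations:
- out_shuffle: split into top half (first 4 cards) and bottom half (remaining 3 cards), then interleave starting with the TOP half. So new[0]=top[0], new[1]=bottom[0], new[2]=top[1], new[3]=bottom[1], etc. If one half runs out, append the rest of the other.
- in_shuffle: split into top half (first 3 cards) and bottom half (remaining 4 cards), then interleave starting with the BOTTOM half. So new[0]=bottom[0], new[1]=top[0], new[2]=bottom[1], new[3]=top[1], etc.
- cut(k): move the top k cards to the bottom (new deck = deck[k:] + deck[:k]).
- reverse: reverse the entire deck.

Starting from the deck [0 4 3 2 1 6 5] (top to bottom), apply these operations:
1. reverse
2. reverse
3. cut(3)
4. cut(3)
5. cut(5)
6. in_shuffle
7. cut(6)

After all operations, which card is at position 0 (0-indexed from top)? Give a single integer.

Answer: 2

Derivation:
After op 1 (reverse): [5 6 1 2 3 4 0]
After op 2 (reverse): [0 4 3 2 1 6 5]
After op 3 (cut(3)): [2 1 6 5 0 4 3]
After op 4 (cut(3)): [5 0 4 3 2 1 6]
After op 5 (cut(5)): [1 6 5 0 4 3 2]
After op 6 (in_shuffle): [0 1 4 6 3 5 2]
After op 7 (cut(6)): [2 0 1 4 6 3 5]
Position 0: card 2.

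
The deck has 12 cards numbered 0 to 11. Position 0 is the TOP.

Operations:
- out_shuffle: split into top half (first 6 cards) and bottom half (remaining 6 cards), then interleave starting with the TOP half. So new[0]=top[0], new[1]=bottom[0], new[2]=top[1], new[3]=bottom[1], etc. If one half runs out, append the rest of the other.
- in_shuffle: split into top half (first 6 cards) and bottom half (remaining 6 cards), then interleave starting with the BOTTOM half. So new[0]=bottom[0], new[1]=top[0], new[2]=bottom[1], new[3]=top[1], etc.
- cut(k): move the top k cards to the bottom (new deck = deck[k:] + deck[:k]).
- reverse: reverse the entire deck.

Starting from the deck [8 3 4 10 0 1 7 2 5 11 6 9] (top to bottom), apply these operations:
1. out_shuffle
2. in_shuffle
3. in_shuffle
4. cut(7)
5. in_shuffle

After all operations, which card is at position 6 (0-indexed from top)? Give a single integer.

After op 1 (out_shuffle): [8 7 3 2 4 5 10 11 0 6 1 9]
After op 2 (in_shuffle): [10 8 11 7 0 3 6 2 1 4 9 5]
After op 3 (in_shuffle): [6 10 2 8 1 11 4 7 9 0 5 3]
After op 4 (cut(7)): [7 9 0 5 3 6 10 2 8 1 11 4]
After op 5 (in_shuffle): [10 7 2 9 8 0 1 5 11 3 4 6]
Position 6: card 1.

Answer: 1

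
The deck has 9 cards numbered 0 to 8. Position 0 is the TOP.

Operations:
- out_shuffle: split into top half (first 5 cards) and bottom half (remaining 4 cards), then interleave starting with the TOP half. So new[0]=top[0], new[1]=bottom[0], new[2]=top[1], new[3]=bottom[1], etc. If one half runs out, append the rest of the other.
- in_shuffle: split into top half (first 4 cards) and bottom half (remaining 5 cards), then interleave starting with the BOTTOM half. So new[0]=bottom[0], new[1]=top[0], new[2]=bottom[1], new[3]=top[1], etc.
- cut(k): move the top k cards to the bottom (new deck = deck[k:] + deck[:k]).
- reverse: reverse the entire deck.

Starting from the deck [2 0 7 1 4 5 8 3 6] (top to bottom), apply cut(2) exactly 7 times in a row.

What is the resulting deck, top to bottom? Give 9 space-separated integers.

Answer: 5 8 3 6 2 0 7 1 4

Derivation:
After op 1 (cut(2)): [7 1 4 5 8 3 6 2 0]
After op 2 (cut(2)): [4 5 8 3 6 2 0 7 1]
After op 3 (cut(2)): [8 3 6 2 0 7 1 4 5]
After op 4 (cut(2)): [6 2 0 7 1 4 5 8 3]
After op 5 (cut(2)): [0 7 1 4 5 8 3 6 2]
After op 6 (cut(2)): [1 4 5 8 3 6 2 0 7]
After op 7 (cut(2)): [5 8 3 6 2 0 7 1 4]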